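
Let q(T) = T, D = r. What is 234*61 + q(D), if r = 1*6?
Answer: 14280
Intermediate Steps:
r = 6
D = 6
234*61 + q(D) = 234*61 + 6 = 14274 + 6 = 14280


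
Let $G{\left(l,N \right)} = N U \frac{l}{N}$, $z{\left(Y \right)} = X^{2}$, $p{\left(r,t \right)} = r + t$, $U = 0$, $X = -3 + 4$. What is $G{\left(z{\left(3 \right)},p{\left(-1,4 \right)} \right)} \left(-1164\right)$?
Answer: $0$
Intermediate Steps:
$X = 1$
$z{\left(Y \right)} = 1$ ($z{\left(Y \right)} = 1^{2} = 1$)
$G{\left(l,N \right)} = 0$ ($G{\left(l,N \right)} = N 0 \frac{l}{N} = 0 \frac{l}{N} = 0$)
$G{\left(z{\left(3 \right)},p{\left(-1,4 \right)} \right)} \left(-1164\right) = 0 \left(-1164\right) = 0$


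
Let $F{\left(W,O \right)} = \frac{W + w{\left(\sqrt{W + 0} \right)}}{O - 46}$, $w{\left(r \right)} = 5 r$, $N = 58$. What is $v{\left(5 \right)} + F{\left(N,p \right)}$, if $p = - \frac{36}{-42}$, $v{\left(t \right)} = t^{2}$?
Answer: $\frac{3747}{158} - \frac{35 \sqrt{58}}{316} \approx 22.872$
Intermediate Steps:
$p = \frac{6}{7}$ ($p = \left(-36\right) \left(- \frac{1}{42}\right) = \frac{6}{7} \approx 0.85714$)
$F{\left(W,O \right)} = \frac{W + 5 \sqrt{W}}{-46 + O}$ ($F{\left(W,O \right)} = \frac{W + 5 \sqrt{W + 0}}{O - 46} = \frac{W + 5 \sqrt{W}}{-46 + O}$)
$v{\left(5 \right)} + F{\left(N,p \right)} = 5^{2} + \frac{58 + 5 \sqrt{58}}{-46 + \frac{6}{7}} = 25 + \frac{58 + 5 \sqrt{58}}{- \frac{316}{7}} = 25 - \frac{7 \left(58 + 5 \sqrt{58}\right)}{316} = 25 - \left(\frac{203}{158} + \frac{35 \sqrt{58}}{316}\right) = \frac{3747}{158} - \frac{35 \sqrt{58}}{316}$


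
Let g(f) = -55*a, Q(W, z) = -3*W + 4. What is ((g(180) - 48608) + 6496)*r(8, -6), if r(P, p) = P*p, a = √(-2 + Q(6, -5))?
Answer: 2021376 + 10560*I ≈ 2.0214e+6 + 10560.0*I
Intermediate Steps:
Q(W, z) = 4 - 3*W
a = 4*I (a = √(-2 + (4 - 3*6)) = √(-2 + (4 - 18)) = √(-2 - 14) = √(-16) = 4*I ≈ 4.0*I)
g(f) = -220*I
((g(180) - 48608) + 6496)*r(8, -6) = ((-220*I - 48608) + 6496)*(8*(-6)) = ((-48608 - 220*I) + 6496)*(-48) = (-42112 - 220*I)*(-48) = 2021376 + 10560*I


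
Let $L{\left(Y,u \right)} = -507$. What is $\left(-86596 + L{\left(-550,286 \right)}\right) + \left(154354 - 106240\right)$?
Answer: $-38989$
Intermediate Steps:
$\left(-86596 + L{\left(-550,286 \right)}\right) + \left(154354 - 106240\right) = \left(-86596 - 507\right) + \left(154354 - 106240\right) = -87103 + 48114 = -38989$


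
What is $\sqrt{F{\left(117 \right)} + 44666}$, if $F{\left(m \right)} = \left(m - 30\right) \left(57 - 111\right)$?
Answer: $4 \sqrt{2498} \approx 199.92$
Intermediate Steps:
$F{\left(m \right)} = 1620 - 54 m$ ($F{\left(m \right)} = \left(-30 + m\right) \left(-54\right) = 1620 - 54 m$)
$\sqrt{F{\left(117 \right)} + 44666} = \sqrt{\left(1620 - 6318\right) + 44666} = \sqrt{-4698 + 44666} = \sqrt{39968} = 4 \sqrt{2498}$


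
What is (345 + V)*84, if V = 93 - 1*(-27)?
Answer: 39060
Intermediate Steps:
V = 120 (V = 93 + 27 = 120)
(345 + V)*84 = (345 + 120)*84 = 465*84 = 39060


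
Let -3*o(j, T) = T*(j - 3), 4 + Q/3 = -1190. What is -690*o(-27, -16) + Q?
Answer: 106818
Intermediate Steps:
Q = -3582 (Q = -12 + 3*(-1190) = -12 - 3570 = -3582)
o(j, T) = -T*(-3 + j)/3 (o(j, T) = -T*(j - 3)/3 = -T*(-3 + j)/3)
-690*o(-27, -16) + Q = -230*(-16)*(3 - 1*(-27)) - 3582 = -230*(-16)*(3 + 27) - 3582 = -230*(-16)*30 - 3582 = -690*(-160) - 3582 = 110400 - 3582 = 106818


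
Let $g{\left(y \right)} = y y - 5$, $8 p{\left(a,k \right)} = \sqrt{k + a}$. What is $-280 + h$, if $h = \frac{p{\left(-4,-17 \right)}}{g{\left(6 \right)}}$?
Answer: $-280 + \frac{i \sqrt{21}}{248} \approx -280.0 + 0.018478 i$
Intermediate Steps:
$p{\left(a,k \right)} = \frac{\sqrt{a + k}}{8}$ ($p{\left(a,k \right)} = \frac{\sqrt{k + a}}{8} = \frac{\sqrt{a + k}}{8}$)
$g{\left(y \right)} = -5 + y^{2}$ ($g{\left(y \right)} = y^{2} - 5 = -5 + y^{2}$)
$h = \frac{i \sqrt{21}}{248}$ ($h = \frac{\frac{1}{8} \sqrt{-4 - 17}}{-5 + 6^{2}} = \frac{\frac{1}{8} \sqrt{-21}}{-5 + 36} = \frac{\frac{1}{8} i \sqrt{21}}{31} = \frac{i \sqrt{21}}{8} \cdot \frac{1}{31} = \frac{i \sqrt{21}}{248} \approx 0.018478 i$)
$-280 + h = -280 + \frac{i \sqrt{21}}{248}$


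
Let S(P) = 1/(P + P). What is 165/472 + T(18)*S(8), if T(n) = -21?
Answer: -909/944 ≈ -0.96292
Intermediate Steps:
S(P) = 1/(2*P)
165/472 + T(18)*S(8) = 165/472 - 21/(2*8) = 165*(1/472) - 21/(2*8) = 165/472 - 21*1/16 = 165/472 - 21/16 = -909/944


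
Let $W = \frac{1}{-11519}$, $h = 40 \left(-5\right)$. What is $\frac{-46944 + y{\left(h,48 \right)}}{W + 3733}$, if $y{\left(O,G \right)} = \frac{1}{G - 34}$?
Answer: $- \frac{7570459585}{602005964} \approx -12.575$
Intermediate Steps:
$h = -200$
$W = - \frac{1}{11519} \approx -8.6813 \cdot 10^{-5}$
$y{\left(O,G \right)} = \frac{1}{-34 + G}$
$\frac{-46944 + y{\left(h,48 \right)}}{W + 3733} = \frac{-46944 + \frac{1}{-34 + 48}}{- \frac{1}{11519} + 3733} = \frac{-46944 + \frac{1}{14}}{\frac{43000426}{11519}} = \left(-46944 + \frac{1}{14}\right) \frac{11519}{43000426} = \left(- \frac{657215}{14}\right) \frac{11519}{43000426} = - \frac{7570459585}{602005964}$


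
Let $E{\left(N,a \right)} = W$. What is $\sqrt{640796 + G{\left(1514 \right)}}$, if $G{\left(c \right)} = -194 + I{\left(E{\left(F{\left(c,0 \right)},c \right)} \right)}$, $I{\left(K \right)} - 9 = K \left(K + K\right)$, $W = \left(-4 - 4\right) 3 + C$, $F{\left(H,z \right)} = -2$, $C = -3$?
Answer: $3 \sqrt{71341} \approx 801.29$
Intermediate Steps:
$W = -27$ ($W = \left(-4 - 4\right) 3 - 3 = \left(-8\right) 3 - 3 = -24 - 3 = -27$)
$E{\left(N,a \right)} = -27$
$I{\left(K \right)} = 9 + 2 K^{2}$ ($I{\left(K \right)} = 9 + K \left(K + K\right) = 9 + K 2 K = 9 + 2 K^{2}$)
$G{\left(c \right)} = 1273$ ($G{\left(c \right)} = -194 + \left(9 + 2 \left(-27\right)^{2}\right) = -194 + \left(9 + 2 \cdot 729\right) = -194 + \left(9 + 1458\right) = -194 + 1467 = 1273$)
$\sqrt{640796 + G{\left(1514 \right)}} = \sqrt{640796 + 1273} = \sqrt{642069} = 3 \sqrt{71341}$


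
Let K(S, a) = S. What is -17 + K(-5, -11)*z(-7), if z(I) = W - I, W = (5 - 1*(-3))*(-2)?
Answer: 28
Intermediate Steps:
W = -16 (W = (5 + 3)*(-2) = 8*(-2) = -16)
z(I) = -16 - I
-17 + K(-5, -11)*z(-7) = -17 - 5*(-16 - 1*(-7)) = -17 - 5*(-16 + 7) = -17 - 5*(-9) = -17 + 45 = 28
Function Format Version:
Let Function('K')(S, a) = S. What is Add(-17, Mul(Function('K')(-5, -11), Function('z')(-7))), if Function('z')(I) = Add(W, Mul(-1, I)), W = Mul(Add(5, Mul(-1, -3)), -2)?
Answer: 28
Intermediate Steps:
W = -16 (W = Mul(Add(5, 3), -2) = Mul(8, -2) = -16)
Function('z')(I) = Add(-16, Mul(-1, I))
Add(-17, Mul(Function('K')(-5, -11), Function('z')(-7))) = Add(-17, Mul(-5, Add(-16, Mul(-1, -7)))) = Add(-17, Mul(-5, Add(-16, 7))) = Add(-17, Mul(-5, -9)) = Add(-17, 45) = 28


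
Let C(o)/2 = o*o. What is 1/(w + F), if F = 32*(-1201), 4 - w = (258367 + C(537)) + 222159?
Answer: -1/1095692 ≈ -9.1267e-7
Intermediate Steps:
C(o) = 2*o² (C(o) = 2*(o*o) = 2*o²)
w = -1057260 (w = 4 - ((258367 + 2*537²) + 222159) = 4 - ((258367 + 2*288369) + 222159) = 4 - ((258367 + 576738) + 222159) = 4 - (835105 + 222159) = 4 - 1*1057264 = 4 - 1057264 = -1057260)
F = -38432
1/(w + F) = 1/(-1057260 - 38432) = 1/(-1095692) = -1/1095692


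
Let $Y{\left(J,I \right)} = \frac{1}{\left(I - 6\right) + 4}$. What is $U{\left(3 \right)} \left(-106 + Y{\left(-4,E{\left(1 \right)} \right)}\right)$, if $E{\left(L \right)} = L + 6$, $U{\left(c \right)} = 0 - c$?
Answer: $\frac{1587}{5} \approx 317.4$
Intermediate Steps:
$U{\left(c \right)} = - c$
$E{\left(L \right)} = 6 + L$
$Y{\left(J,I \right)} = \frac{1}{-2 + I}$ ($Y{\left(J,I \right)} = \frac{1}{\left(-6 + I\right) + 4} = \frac{1}{-2 + I}$)
$U{\left(3 \right)} \left(-106 + Y{\left(-4,E{\left(1 \right)} \right)}\right) = \left(-1\right) 3 \left(-106 + \frac{1}{-2 + \left(6 + 1\right)}\right) = - 3 \left(-106 + \frac{1}{-2 + 7}\right) = - 3 \left(-106 + \frac{1}{5}\right) = \left(-3\right) \left(- \frac{529}{5}\right) = \frac{1587}{5}$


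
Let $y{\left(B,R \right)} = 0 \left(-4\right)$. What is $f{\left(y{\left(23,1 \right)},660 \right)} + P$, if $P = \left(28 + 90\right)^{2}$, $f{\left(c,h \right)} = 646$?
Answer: $14570$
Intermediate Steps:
$y{\left(B,R \right)} = 0$
$P = 13924$ ($P = 118^{2} = 13924$)
$f{\left(y{\left(23,1 \right)},660 \right)} + P = 646 + 13924 = 14570$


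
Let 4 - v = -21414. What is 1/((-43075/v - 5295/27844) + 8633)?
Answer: 298181396/2573543597363 ≈ 0.00011586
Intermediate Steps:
v = 21418 (v = 4 - 1*(-21414) = 4 + 21414 = 21418)
1/((-43075/v - 5295/27844) + 8633) = 1/((-43075/21418 - 5295/27844) + 8633) = 1/(-656394305/298181396 + 8633) = 1/(2573543597363/298181396) = 298181396/2573543597363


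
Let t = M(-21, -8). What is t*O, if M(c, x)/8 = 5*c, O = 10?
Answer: -8400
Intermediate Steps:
M(c, x) = 40*c (M(c, x) = 8*(5*c) = 40*c)
t = -840 (t = 40*(-21) = -840)
t*O = -840*10 = -8400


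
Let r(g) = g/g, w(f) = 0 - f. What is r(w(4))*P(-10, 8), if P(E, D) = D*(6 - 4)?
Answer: 16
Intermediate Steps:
P(E, D) = 2*D (P(E, D) = D*2 = 2*D)
w(f) = -f
r(g) = 1
r(w(4))*P(-10, 8) = 1*(2*8) = 1*16 = 16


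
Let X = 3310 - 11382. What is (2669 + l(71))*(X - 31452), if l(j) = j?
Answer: -108295760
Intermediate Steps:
X = -8072
(2669 + l(71))*(X - 31452) = (2669 + 71)*(-8072 - 31452) = 2740*(-39524) = -108295760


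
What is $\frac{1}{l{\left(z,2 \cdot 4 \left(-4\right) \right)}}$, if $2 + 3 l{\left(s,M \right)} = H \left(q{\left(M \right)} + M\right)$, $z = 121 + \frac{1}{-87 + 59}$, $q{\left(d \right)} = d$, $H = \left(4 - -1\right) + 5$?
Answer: $- \frac{1}{214} \approx -0.0046729$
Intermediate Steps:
$H = 10$ ($H = \left(4 + 1\right) + 5 = 5 + 5 = 10$)
$z = \frac{3387}{28}$ ($z = 121 + \frac{1}{-28} = 121 - \frac{1}{28} = \frac{3387}{28} \approx 120.96$)
$l{\left(s,M \right)} = - \frac{2}{3} + \frac{20 M}{3}$ ($l{\left(s,M \right)} = - \frac{2}{3} + \frac{10 \left(M + M\right)}{3} = - \frac{2}{3} + \frac{10 \cdot 2 M}{3} = - \frac{2}{3} + \frac{20 M}{3}$)
$\frac{1}{l{\left(z,2 \cdot 4 \left(-4\right) \right)}} = \frac{1}{- \frac{2}{3} + \frac{20 \cdot 2 \cdot 4 \left(-4\right)}{3}} = \frac{1}{- \frac{2}{3} + \frac{20 \cdot 8 \left(-4\right)}{3}} = \frac{1}{- \frac{2}{3} + \frac{20}{3} \left(-32\right)} = \frac{1}{- \frac{2}{3} - \frac{640}{3}} = \frac{1}{-214} = - \frac{1}{214}$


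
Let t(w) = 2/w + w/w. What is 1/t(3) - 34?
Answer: -167/5 ≈ -33.400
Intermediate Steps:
t(w) = 1 + 2/w (t(w) = 2/w + 1 = 1 + 2/w)
1/t(3) - 34 = 1/((2 + 3)/3) - 34 = 1/((⅓)*5) - 34 = 1/(5/3) - 34 = ⅗ - 34 = -167/5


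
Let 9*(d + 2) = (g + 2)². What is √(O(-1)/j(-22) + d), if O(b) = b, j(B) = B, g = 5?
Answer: √15202/66 ≈ 1.8681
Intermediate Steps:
d = 31/9 (d = -2 + (5 + 2)²/9 = -2 + (⅑)*7² = -2 + (⅑)*49 = -2 + 49/9 = 31/9 ≈ 3.4444)
√(O(-1)/j(-22) + d) = √(-1/(-22) + 31/9) = √(-1*(-1/22) + 31/9) = √(1/22 + 31/9) = √(691/198) = √15202/66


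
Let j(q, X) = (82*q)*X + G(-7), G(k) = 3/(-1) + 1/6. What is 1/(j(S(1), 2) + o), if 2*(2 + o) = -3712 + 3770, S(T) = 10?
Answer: 6/9985 ≈ 0.00060090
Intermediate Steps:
o = 27 (o = -2 + (-3712 + 3770)/2 = -2 + (½)*58 = -2 + 29 = 27)
G(k) = -17/6 (G(k) = 3*(-1) + 1*(⅙) = -3 + ⅙ = -17/6)
j(q, X) = -17/6 + 82*X*q (j(q, X) = (82*q)*X - 17/6 = 82*X*q - 17/6 = -17/6 + 82*X*q)
1/(j(S(1), 2) + o) = 1/((-17/6 + 82*2*10) + 27) = 1/((-17/6 + 1640) + 27) = 1/(9823/6 + 27) = 1/(9985/6) = 6/9985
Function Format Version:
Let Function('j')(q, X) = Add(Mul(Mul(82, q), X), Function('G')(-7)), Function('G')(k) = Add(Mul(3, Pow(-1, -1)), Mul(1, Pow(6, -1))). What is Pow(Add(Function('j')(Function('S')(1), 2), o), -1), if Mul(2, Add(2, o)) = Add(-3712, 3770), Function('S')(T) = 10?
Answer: Rational(6, 9985) ≈ 0.00060090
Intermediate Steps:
o = 27 (o = Add(-2, Mul(Rational(1, 2), Add(-3712, 3770))) = Add(-2, Mul(Rational(1, 2), 58)) = Add(-2, 29) = 27)
Function('G')(k) = Rational(-17, 6) (Function('G')(k) = Add(Mul(3, -1), Mul(1, Rational(1, 6))) = Add(-3, Rational(1, 6)) = Rational(-17, 6))
Function('j')(q, X) = Add(Rational(-17, 6), Mul(82, X, q)) (Function('j')(q, X) = Add(Mul(Mul(82, q), X), Rational(-17, 6)) = Add(Mul(82, X, q), Rational(-17, 6)) = Add(Rational(-17, 6), Mul(82, X, q)))
Pow(Add(Function('j')(Function('S')(1), 2), o), -1) = Pow(Add(Add(Rational(-17, 6), Mul(82, 2, 10)), 27), -1) = Pow(Add(Add(Rational(-17, 6), 1640), 27), -1) = Pow(Add(Rational(9823, 6), 27), -1) = Pow(Rational(9985, 6), -1) = Rational(6, 9985)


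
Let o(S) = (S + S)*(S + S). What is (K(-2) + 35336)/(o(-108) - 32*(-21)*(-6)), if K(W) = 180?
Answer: 8879/10656 ≈ 0.83324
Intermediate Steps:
o(S) = 4*S² (o(S) = (2*S)*(2*S) = 4*S²)
(K(-2) + 35336)/(o(-108) - 32*(-21)*(-6)) = (180 + 35336)/(4*(-108)² - 32*(-21)*(-6)) = 35516/(4*11664 + 672*(-6)) = 35516/(46656 - 4032) = 35516/42624 = 35516*(1/42624) = 8879/10656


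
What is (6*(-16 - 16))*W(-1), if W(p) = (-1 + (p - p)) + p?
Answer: 384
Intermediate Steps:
W(p) = -1 + p (W(p) = (-1 + 0) + p = -1 + p)
(6*(-16 - 16))*W(-1) = (6*(-16 - 16))*(-1 - 1) = (6*(-32))*(-2) = -192*(-2) = 384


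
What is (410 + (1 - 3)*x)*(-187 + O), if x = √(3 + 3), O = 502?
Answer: 129150 - 630*√6 ≈ 1.2761e+5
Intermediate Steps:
x = √6 ≈ 2.4495
(410 + (1 - 3)*x)*(-187 + O) = (410 + (1 - 3)*√6)*(-187 + 502) = (410 - 2*√6)*315 = 129150 - 630*√6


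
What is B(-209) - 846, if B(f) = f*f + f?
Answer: 42626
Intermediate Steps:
B(f) = f + f² (B(f) = f² + f = f + f²)
B(-209) - 846 = -209*(1 - 209) - 846 = -209*(-208) - 846 = 43472 - 846 = 42626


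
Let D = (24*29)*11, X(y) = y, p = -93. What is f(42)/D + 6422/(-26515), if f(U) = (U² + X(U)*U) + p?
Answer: 13970731/67666280 ≈ 0.20647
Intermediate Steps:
f(U) = -93 + 2*U² (f(U) = (U² + U*U) - 93 = (U² + U²) - 93 = 2*U² - 93 = -93 + 2*U²)
D = 7656 (D = 696*11 = 7656)
f(42)/D + 6422/(-26515) = (-93 + 2*42²)/7656 + 6422/(-26515) = (-93 + 2*1764)*(1/7656) + 6422*(-1/26515) = (-93 + 3528)*(1/7656) - 6422/26515 = 3435*(1/7656) - 6422/26515 = 1145/2552 - 6422/26515 = 13970731/67666280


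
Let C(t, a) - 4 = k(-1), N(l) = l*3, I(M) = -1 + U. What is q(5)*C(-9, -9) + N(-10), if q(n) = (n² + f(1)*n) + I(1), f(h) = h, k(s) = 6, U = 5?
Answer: 310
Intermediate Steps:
I(M) = 4 (I(M) = -1 + 5 = 4)
N(l) = 3*l
C(t, a) = 10 (C(t, a) = 4 + 6 = 10)
q(n) = 4 + n + n² (q(n) = (n² + 1*n) + 4 = (n² + n) + 4 = (n + n²) + 4 = 4 + n + n²)
q(5)*C(-9, -9) + N(-10) = (4 + 5 + 5²)*10 + 3*(-10) = (4 + 5 + 25)*10 - 30 = 34*10 - 30 = 340 - 30 = 310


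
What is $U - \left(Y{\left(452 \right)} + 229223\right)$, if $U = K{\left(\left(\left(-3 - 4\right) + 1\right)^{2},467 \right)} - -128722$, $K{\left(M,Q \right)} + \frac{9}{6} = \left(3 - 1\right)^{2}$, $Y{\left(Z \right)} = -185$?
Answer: $- \frac{200627}{2} \approx -1.0031 \cdot 10^{5}$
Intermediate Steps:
$K{\left(M,Q \right)} = \frac{5}{2}$ ($K{\left(M,Q \right)} = - \frac{3}{2} + \left(3 - 1\right)^{2} = - \frac{3}{2} + 2^{2} = - \frac{3}{2} + 4 = \frac{5}{2}$)
$U = \frac{257449}{2}$ ($U = \frac{5}{2} - -128722 = \frac{5}{2} + 128722 = \frac{257449}{2} \approx 1.2872 \cdot 10^{5}$)
$U - \left(Y{\left(452 \right)} + 229223\right) = \frac{257449}{2} - \left(-185 + 229223\right) = \frac{257449}{2} - 229038 = - \frac{200627}{2}$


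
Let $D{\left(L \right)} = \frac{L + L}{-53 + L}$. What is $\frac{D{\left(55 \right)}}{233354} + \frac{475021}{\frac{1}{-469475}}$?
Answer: $- \frac{4730944407045645}{21214} \approx -2.2301 \cdot 10^{11}$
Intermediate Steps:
$D{\left(L \right)} = \frac{2 L}{-53 + L}$
$\frac{D{\left(55 \right)}}{233354} + \frac{475021}{\frac{1}{-469475}} = \frac{2 \cdot 55 \frac{1}{-53 + 55}}{233354} + \frac{475021}{\frac{1}{-469475}} = 2 \cdot 55 \cdot \frac{1}{2} \cdot \frac{1}{233354} + \frac{475021}{- \frac{1}{469475}} = 2 \cdot 55 \cdot \frac{1}{2} \cdot \frac{1}{233354} + 475021 \left(-469475\right) = 55 \cdot \frac{1}{233354} - 223010483975 = \frac{5}{21214} - 223010483975 = - \frac{4730944407045645}{21214}$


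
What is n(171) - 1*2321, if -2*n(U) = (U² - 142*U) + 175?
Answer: -4888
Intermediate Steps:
n(U) = -175/2 + 71*U - U²/2 (n(U) = -((U² - 142*U) + 175)/2 = -(175 + U² - 142*U)/2 = -175/2 + 71*U - U²/2)
n(171) - 1*2321 = (-175/2 + 71*171 - ½*171²) - 1*2321 = (-175/2 + 12141 - ½*29241) - 2321 = (-175/2 + 12141 - 29241/2) - 2321 = -2567 - 2321 = -4888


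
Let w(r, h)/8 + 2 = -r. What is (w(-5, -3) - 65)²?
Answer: 1681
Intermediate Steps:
w(r, h) = -16 - 8*r (w(r, h) = -16 + 8*(-r) = -16 - 8*r)
(w(-5, -3) - 65)² = ((-16 - 8*(-5)) - 65)² = ((-16 + 40) - 65)² = (24 - 65)² = (-41)² = 1681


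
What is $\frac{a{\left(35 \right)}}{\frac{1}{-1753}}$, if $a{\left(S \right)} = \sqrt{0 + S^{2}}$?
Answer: $-61355$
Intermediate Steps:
$a{\left(S \right)} = \sqrt{S^{2}}$
$\frac{a{\left(35 \right)}}{\frac{1}{-1753}} = \frac{\sqrt{35^{2}}}{\frac{1}{-1753}} = \frac{\sqrt{1225}}{- \frac{1}{1753}} = 35 \left(-1753\right) = -61355$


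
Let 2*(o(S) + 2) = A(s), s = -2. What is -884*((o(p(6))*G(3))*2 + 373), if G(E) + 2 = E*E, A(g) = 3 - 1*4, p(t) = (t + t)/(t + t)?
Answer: -298792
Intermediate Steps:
p(t) = 1 (p(t) = (2*t)/((2*t)) = (2*t)*(1/(2*t)) = 1)
A(g) = -1 (A(g) = 3 - 4 = -1)
o(S) = -5/2 (o(S) = -2 + (½)*(-1) = -2 - ½ = -5/2)
G(E) = -2 + E² (G(E) = -2 + E*E = -2 + E²)
-884*((o(p(6))*G(3))*2 + 373) = -884*(-5*(-2 + 3²)/2*2 + 373) = -884*(-5*(-2 + 9)/2*2 + 373) = -884*(-5/2*7*2 + 373) = -884*(-35/2*2 + 373) = -884*(-35 + 373) = -884*338 = -298792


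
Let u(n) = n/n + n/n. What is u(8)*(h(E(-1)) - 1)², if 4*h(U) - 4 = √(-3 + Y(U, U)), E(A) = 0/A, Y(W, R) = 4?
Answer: ⅛ ≈ 0.12500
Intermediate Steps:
E(A) = 0
h(U) = 5/4 (h(U) = 1 + √(-3 + 4)/4 = 1 + √1/4 = 1 + (¼)*1 = 1 + ¼ = 5/4)
u(n) = 2 (u(n) = 1 + 1 = 2)
u(8)*(h(E(-1)) - 1)² = 2*(5/4 - 1)² = 2*(¼)² = 2*(1/16) = ⅛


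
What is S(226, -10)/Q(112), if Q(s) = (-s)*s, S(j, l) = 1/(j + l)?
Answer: -1/2709504 ≈ -3.6907e-7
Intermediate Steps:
Q(s) = -s²
S(226, -10)/Q(112) = 1/((226 - 10)*((-1*112²))) = 1/(216*((-1*12544))) = (1/216)/(-12544) = (1/216)*(-1/12544) = -1/2709504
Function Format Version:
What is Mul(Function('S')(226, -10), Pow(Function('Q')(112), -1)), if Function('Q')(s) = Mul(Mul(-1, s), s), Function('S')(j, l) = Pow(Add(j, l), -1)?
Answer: Rational(-1, 2709504) ≈ -3.6907e-7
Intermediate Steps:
Function('Q')(s) = Mul(-1, Pow(s, 2))
Mul(Function('S')(226, -10), Pow(Function('Q')(112), -1)) = Mul(Pow(Add(226, -10), -1), Pow(Mul(-1, Pow(112, 2)), -1)) = Mul(Pow(216, -1), Pow(Mul(-1, 12544), -1)) = Mul(Rational(1, 216), Pow(-12544, -1)) = Mul(Rational(1, 216), Rational(-1, 12544)) = Rational(-1, 2709504)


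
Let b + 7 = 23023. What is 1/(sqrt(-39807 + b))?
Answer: -I*sqrt(16791)/16791 ≈ -0.0077172*I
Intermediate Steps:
b = 23016 (b = -7 + 23023 = 23016)
1/(sqrt(-39807 + b)) = 1/(sqrt(-39807 + 23016)) = 1/(sqrt(-16791)) = 1/(I*sqrt(16791)) = -I*sqrt(16791)/16791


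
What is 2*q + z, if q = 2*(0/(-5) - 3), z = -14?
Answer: -26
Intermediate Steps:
q = -6 (q = 2*(0*(-1/5) - 3) = 2*(0 - 3) = 2*(-3) = -6)
2*q + z = 2*(-6) - 14 = -12 - 14 = -26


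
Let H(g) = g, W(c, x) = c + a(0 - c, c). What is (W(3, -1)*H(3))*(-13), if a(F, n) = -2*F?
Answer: -351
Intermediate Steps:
W(c, x) = 3*c (W(c, x) = c - 2*(0 - c) = c - (-2)*c = c + 2*c = 3*c)
(W(3, -1)*H(3))*(-13) = ((3*3)*3)*(-13) = (9*3)*(-13) = 27*(-13) = -351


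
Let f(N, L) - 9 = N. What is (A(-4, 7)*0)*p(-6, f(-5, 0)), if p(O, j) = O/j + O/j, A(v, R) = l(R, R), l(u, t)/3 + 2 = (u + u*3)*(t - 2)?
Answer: 0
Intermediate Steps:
l(u, t) = -6 + 12*u*(-2 + t) (l(u, t) = -6 + 3*((u + u*3)*(t - 2)) = -6 + 3*((u + 3*u)*(-2 + t)) = -6 + 3*((4*u)*(-2 + t)) = -6 + 3*(4*u*(-2 + t)) = -6 + 12*u*(-2 + t))
A(v, R) = -6 - 24*R + 12*R**2 (A(v, R) = -6 - 24*R + 12*R*R = -6 - 24*R + 12*R**2)
f(N, L) = 9 + N
p(O, j) = 2*O/j
(A(-4, 7)*0)*p(-6, f(-5, 0)) = ((-6 - 24*7 + 12*7**2)*0)*(2*(-6)/(9 - 5)) = ((-6 - 168 + 12*49)*0)*(2*(-6)/4) = ((-6 - 168 + 588)*0)*(2*(-6)*(1/4)) = (414*0)*(-3) = 0*(-3) = 0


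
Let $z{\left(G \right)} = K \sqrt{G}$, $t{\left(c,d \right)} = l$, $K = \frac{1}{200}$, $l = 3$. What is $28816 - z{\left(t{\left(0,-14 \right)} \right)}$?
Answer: $28816 - \frac{\sqrt{3}}{200} \approx 28816.0$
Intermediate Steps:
$K = \frac{1}{200} \approx 0.005$
$t{\left(c,d \right)} = 3$
$z{\left(G \right)} = \frac{\sqrt{G}}{200}$
$28816 - z{\left(t{\left(0,-14 \right)} \right)} = 28816 - \frac{\sqrt{3}}{200}$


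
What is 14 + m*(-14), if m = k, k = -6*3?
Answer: 266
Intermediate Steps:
k = -18
m = -18
14 + m*(-14) = 14 - 18*(-14) = 14 + 252 = 266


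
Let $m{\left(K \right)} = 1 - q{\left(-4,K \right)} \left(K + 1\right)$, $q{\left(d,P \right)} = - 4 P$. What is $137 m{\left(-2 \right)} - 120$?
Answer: $1113$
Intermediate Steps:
$m{\left(K \right)} = 1 + 4 K \left(1 + K\right)$ ($m{\left(K \right)} = 1 - - 4 K \left(K + 1\right) = 1 - - 4 K \left(1 + K\right) = 1 + 4 K \left(1 + K\right)$)
$137 m{\left(-2 \right)} - 120 = 137 \left(1 + 4 \left(-2\right) + 4 \left(-2\right)^{2}\right) - 120 = 137 \left(1 - 8 + 4 \cdot 4\right) - 120 = 137 \left(1 - 8 + 16\right) - 120 = 137 \cdot 9 - 120 = 1233 - 120 = 1113$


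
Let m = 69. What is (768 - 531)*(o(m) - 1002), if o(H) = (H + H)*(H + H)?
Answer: 4275954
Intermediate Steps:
o(H) = 4*H**2 (o(H) = (2*H)*(2*H) = 4*H**2)
(768 - 531)*(o(m) - 1002) = (768 - 531)*(4*69**2 - 1002) = 237*(4*4761 - 1002) = 237*(19044 - 1002) = 237*18042 = 4275954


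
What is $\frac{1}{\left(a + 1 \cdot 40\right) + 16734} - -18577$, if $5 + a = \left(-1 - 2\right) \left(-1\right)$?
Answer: $\frac{311573445}{16772} \approx 18577.0$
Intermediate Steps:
$a = -2$ ($a = -5 + \left(-1 - 2\right) \left(-1\right) = -5 - -3 = -5 + 3 = -2$)
$\frac{1}{\left(a + 1 \cdot 40\right) + 16734} - -18577 = \frac{1}{\left(-2 + 1 \cdot 40\right) + 16734} - -18577 = \frac{1}{\left(-2 + 40\right) + 16734} + 18577 = \frac{1}{38 + 16734} + 18577 = \frac{1}{16772} + 18577 = \frac{311573445}{16772}$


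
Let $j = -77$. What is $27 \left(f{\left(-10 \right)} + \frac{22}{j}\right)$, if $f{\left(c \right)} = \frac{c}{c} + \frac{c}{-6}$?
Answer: $\frac{450}{7} \approx 64.286$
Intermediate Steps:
$f{\left(c \right)} = 1 - \frac{c}{6}$ ($f{\left(c \right)} = 1 + c \left(- \frac{1}{6}\right) = 1 - \frac{c}{6}$)
$27 \left(f{\left(-10 \right)} + \frac{22}{j}\right) = 27 \left(\left(1 - - \frac{5}{3}\right) + \frac{22}{-77}\right) = 27 \left(\left(1 + \frac{5}{3}\right) + 22 \left(- \frac{1}{77}\right)\right) = 27 \left(\frac{8}{3} - \frac{2}{7}\right) = 27 \cdot \frac{50}{21} = \frac{450}{7}$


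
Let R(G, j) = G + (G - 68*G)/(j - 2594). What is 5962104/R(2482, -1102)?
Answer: 648115776/274699 ≈ 2359.4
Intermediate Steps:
R(G, j) = G - 67*G/(-2594 + j) (R(G, j) = G + (-67*G)/(-2594 + j) = G - 67*G/(-2594 + j))
5962104/R(2482, -1102) = 5962104/((2482*(-2661 - 1102)/(-2594 - 1102))) = 5962104/((2482*(-3763)/(-3696))) = 5962104/((2482*(-1/3696)*(-3763))) = 5962104/(4669883/1848) = 5962104*(1848/4669883) = 648115776/274699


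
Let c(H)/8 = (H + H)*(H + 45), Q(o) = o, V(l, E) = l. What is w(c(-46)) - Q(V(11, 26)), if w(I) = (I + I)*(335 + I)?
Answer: 1576501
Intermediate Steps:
c(H) = 16*H*(45 + H) (c(H) = 8*((H + H)*(H + 45)) = 8*((2*H)*(45 + H)) = 8*(2*H*(45 + H)) = 16*H*(45 + H))
w(I) = 2*I*(335 + I) (w(I) = (2*I)*(335 + I) = 2*I*(335 + I))
w(c(-46)) - Q(V(11, 26)) = 2*(16*(-46)*(45 - 46))*(335 + 16*(-46)*(45 - 46)) - 1*11 = 2*(16*(-46)*(-1))*(335 + 16*(-46)*(-1)) - 11 = 2*736*(335 + 736) - 11 = 2*736*1071 - 11 = 1576512 - 11 = 1576501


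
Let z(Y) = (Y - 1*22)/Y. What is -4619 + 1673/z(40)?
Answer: -8111/9 ≈ -901.22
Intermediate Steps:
z(Y) = (-22 + Y)/Y (z(Y) = (Y - 22)/Y = (-22 + Y)/Y)
-4619 + 1673/z(40) = -4619 + 1673/(((-22 + 40)/40)) = -4619 + 1673/(((1/40)*18)) = -4619 + 1673/(9/20) = -4619 + 1673*(20/9) = -4619 + 33460/9 = -8111/9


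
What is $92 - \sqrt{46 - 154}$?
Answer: $92 - 6 i \sqrt{3} \approx 92.0 - 10.392 i$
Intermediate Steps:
$92 - \sqrt{46 - 154} = 92 - \sqrt{-108} = 92 - 6 i \sqrt{3}$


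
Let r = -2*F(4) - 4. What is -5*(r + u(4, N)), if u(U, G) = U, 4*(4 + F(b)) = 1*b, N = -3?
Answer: -30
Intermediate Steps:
F(b) = -4 + b/4 (F(b) = -4 + (1*b)/4 = -4 + b/4)
r = 2 (r = -2*(-4 + (1/4)*4) - 4 = -2*(-4 + 1) - 4 = -2*(-3) - 4 = 6 - 4 = 2)
-5*(r + u(4, N)) = -5*(2 + 4) = -5*6 = -30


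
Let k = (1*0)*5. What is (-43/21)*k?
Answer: 0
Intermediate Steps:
k = 0 (k = 0*5 = 0)
(-43/21)*k = (-43/21)*0 = ((1/21)*(-43))*0 = -43/21*0 = 0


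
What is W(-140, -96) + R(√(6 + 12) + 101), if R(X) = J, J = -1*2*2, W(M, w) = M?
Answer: -144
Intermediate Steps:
J = -4 (J = -2*2 = -4)
R(X) = -4
W(-140, -96) + R(√(6 + 12) + 101) = -140 - 4 = -144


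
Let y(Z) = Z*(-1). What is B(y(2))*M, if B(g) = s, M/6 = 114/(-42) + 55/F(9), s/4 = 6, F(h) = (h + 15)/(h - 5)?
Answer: 6504/7 ≈ 929.14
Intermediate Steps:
F(h) = (15 + h)/(-5 + h)
y(Z) = -Z
s = 24 (s = 4*6 = 24)
M = 271/7 (M = 6*(114/(-42) + 55/(((15 + 9)/(-5 + 9)))) = 6*(114*(-1/42) + 55/((24/4))) = 6*(-19/7 + 55/(((¼)*24))) = 6*(-19/7 + 55/6) = 6*(271/42) = 271/7 ≈ 38.714)
B(g) = 24
B(y(2))*M = 24*(271/7) = 6504/7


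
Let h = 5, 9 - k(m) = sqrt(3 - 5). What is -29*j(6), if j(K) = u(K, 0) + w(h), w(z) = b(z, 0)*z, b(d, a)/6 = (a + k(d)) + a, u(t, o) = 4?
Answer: -7946 + 870*I*sqrt(2) ≈ -7946.0 + 1230.4*I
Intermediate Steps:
k(m) = 9 - I*sqrt(2) (k(m) = 9 - sqrt(3 - 5) = 9 - sqrt(-2) = 9 - I*sqrt(2))
b(d, a) = 54 + 12*a - 6*I*sqrt(2) (b(d, a) = 6*((a + (9 - I*sqrt(2))) + a) = 6*((9 + a - I*sqrt(2)) + a) = 6*(9 + 2*a - I*sqrt(2)) = 54 + 12*a - 6*I*sqrt(2))
w(z) = z*(54 - 6*I*sqrt(2)) (w(z) = (54 + 12*0 - 6*I*sqrt(2))*z = (54 + 0 - 6*I*sqrt(2))*z = (54 - 6*I*sqrt(2))*z = z*(54 - 6*I*sqrt(2)))
j(K) = 274 - 30*I*sqrt(2) (j(K) = 4 + 6*5*(9 - I*sqrt(2)) = 4 + (270 - 30*I*sqrt(2)) = 274 - 30*I*sqrt(2))
-29*j(6) = -29*(274 - 30*I*sqrt(2)) = -7946 + 870*I*sqrt(2)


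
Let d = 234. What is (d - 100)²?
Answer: 17956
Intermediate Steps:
(d - 100)² = (234 - 100)² = 134² = 17956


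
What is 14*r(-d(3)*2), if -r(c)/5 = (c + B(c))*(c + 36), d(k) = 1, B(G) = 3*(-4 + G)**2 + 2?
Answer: -257040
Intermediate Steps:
B(G) = 2 + 3*(-4 + G)**2
r(c) = -5*(36 + c)*(2 + c + 3*(-4 + c)**2) (r(c) = -5*(c + (2 + 3*(-4 + c)**2))*(c + 36) = -5*(2 + c + 3*(-4 + c)**2)*(36 + c) = -5*(36 + c)*(2 + c + 3*(-4 + c)**2))
14*r(-d(3)*2) = 14*(-9000 - 425*(-1*1*2)**2 - 15*(-1*1*2)**3 + 3890*(-1*1*2)) = 14*(-9000 - 425*(-1*2)**2 - 15*(-1*2)**3 + 3890*(-1*2)) = 14*(-9000 - 425*(-2)**2 - 15*(-2)**3 + 3890*(-2)) = 14*(-9000 - 425*4 - 15*(-8) - 7780) = 14*(-9000 - 1700 + 120 - 7780) = 14*(-18360) = -257040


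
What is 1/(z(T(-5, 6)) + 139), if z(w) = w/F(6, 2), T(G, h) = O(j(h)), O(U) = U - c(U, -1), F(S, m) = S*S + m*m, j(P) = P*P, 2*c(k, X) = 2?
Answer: 8/1119 ≈ 0.0071492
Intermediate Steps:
c(k, X) = 1 (c(k, X) = (½)*2 = 1)
j(P) = P²
F(S, m) = S² + m²
O(U) = -1 + U (O(U) = U - 1*1 = U - 1 = -1 + U)
T(G, h) = -1 + h²
z(w) = w/40 (z(w) = w/(6² + 2²) = w/(36 + 4) = w/40)
1/(z(T(-5, 6)) + 139) = 1/((-1 + 6²)/40 + 139) = 1/((-1 + 36)/40 + 139) = 1/((1/40)*35 + 139) = 1/(7/8 + 139) = 1/(1119/8) = 8/1119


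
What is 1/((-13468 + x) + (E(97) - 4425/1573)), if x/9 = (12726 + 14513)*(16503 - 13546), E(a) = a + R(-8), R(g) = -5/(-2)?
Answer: 3146/2280529534871 ≈ 1.3795e-9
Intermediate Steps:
R(g) = 5/2 (R(g) = -5*(-½) = 5/2)
E(a) = 5/2 + a (E(a) = a + 5/2 = 5/2 + a)
x = 724911507 (x = 9*((12726 + 14513)*(16503 - 13546)) = 9*(27239*2957) = 9*80545723 = 724911507)
1/((-13468 + x) + (E(97) - 4425/1573)) = 1/((-13468 + 724911507) + ((5/2 + 97) - 4425/1573)) = 1/(724898039 + (199/2 - 4425*1/1573)) = 1/(724898039 + (199/2 - 4425/1573)) = 1/(724898039 + 304177/3146) = 1/(2280529534871/3146) = 3146/2280529534871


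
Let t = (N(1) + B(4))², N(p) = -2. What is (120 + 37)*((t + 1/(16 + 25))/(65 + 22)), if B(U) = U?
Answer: 8635/1189 ≈ 7.2624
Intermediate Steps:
t = 4 (t = (-2 + 4)² = 2² = 4)
(120 + 37)*((t + 1/(16 + 25))/(65 + 22)) = (120 + 37)*((4 + 1/(16 + 25))/(65 + 22)) = 157*((4 + 1/41)/87) = 157*((4 + 1/41)*(1/87)) = 157*((165/41)*(1/87)) = 157*(55/1189) = 8635/1189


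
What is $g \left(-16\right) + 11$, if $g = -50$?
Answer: $811$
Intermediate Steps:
$g \left(-16\right) + 11 = \left(-50\right) \left(-16\right) + 11 = 800 + 11 = 811$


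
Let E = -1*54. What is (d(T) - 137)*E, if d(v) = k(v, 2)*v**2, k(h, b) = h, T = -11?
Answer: 79272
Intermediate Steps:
E = -54
d(v) = v**3 (d(v) = v*v**2 = v**3)
(d(T) - 137)*E = ((-11)**3 - 137)*(-54) = (-1331 - 137)*(-54) = -1468*(-54) = 79272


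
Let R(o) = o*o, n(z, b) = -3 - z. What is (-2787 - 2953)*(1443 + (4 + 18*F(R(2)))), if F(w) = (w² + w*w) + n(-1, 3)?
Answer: -11405380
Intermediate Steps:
R(o) = o²
F(w) = -2 + 2*w² (F(w) = (w² + w*w) + (-3 - 1*(-1)) = (w² + w²) + (-3 + 1) = 2*w² - 2 = -2 + 2*w²)
(-2787 - 2953)*(1443 + (4 + 18*F(R(2)))) = (-2787 - 2953)*(1443 + (4 + 18*(-2 + 2*(2²)²))) = -5740*(1443 + (4 + 18*(-2 + 2*4²))) = -5740*(1443 + (4 + 18*(-2 + 2*16))) = -5740*(1443 + (4 + 18*(-2 + 32))) = -5740*(1443 + (4 + 18*30)) = -5740*(1443 + (4 + 540)) = -5740*(1443 + 544) = -5740*1987 = -11405380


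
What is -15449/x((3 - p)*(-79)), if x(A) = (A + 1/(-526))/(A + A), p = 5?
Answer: -2567870984/83107 ≈ -30898.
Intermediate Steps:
x(A) = (-1/526 + A)/(2*A) (x(A) = (A - 1/526)/((2*A)) = (-1/526 + A)*(1/(2*A)) = (-1/526 + A)/(2*A))
-15449/x((3 - p)*(-79)) = -15449*(-83108*(3 - 1*5)/(-1 + 526*((3 - 1*5)*(-79)))) = -15449*(-83108*(3 - 5)/(-1 + 526*((3 - 5)*(-79)))) = -15449*166216/(-1 + 526*(-2*(-79))) = -15449*166216/(-1 + 526*158) = -15449*166216/(-1 + 83108) = -15449/((1/1052)*(1/158)*83107) = -15449/83107/166216 = -15449*166216/83107 = -2567870984/83107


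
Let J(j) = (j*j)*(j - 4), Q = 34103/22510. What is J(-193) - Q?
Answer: -165179607133/22510 ≈ -7.3381e+6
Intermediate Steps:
Q = 34103/22510 (Q = 34103*(1/22510) = 34103/22510 ≈ 1.5150)
J(j) = j²*(-4 + j)
J(-193) - Q = (-193)²*(-4 - 193) - 1*34103/22510 = 37249*(-197) - 34103/22510 = -7338053 - 34103/22510 = -165179607133/22510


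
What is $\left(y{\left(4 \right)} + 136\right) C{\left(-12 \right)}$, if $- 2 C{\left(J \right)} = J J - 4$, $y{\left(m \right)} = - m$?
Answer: $-9240$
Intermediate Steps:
$C{\left(J \right)} = 2 - \frac{J^{2}}{2}$ ($C{\left(J \right)} = - \frac{J J - 4}{2} = - \frac{J^{2} - 4}{2} = - \frac{-4 + J^{2}}{2} = 2 - \frac{J^{2}}{2}$)
$\left(y{\left(4 \right)} + 136\right) C{\left(-12 \right)} = \left(\left(-1\right) 4 + 136\right) \left(2 - \frac{\left(-12\right)^{2}}{2}\right) = \left(-4 + 136\right) \left(2 - 72\right) = 132 \left(2 - 72\right) = 132 \left(-70\right) = -9240$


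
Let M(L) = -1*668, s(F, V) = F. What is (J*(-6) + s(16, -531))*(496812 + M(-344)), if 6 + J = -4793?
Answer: 14293908640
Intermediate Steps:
J = -4799 (J = -6 - 4793 = -4799)
M(L) = -668
(J*(-6) + s(16, -531))*(496812 + M(-344)) = (-4799*(-6) + 16)*(496812 - 668) = (28794 + 16)*496144 = 28810*496144 = 14293908640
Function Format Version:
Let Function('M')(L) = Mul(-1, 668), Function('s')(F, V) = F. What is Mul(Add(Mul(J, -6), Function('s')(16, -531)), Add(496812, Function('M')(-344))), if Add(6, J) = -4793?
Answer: 14293908640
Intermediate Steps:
J = -4799 (J = Add(-6, -4793) = -4799)
Function('M')(L) = -668
Mul(Add(Mul(J, -6), Function('s')(16, -531)), Add(496812, Function('M')(-344))) = Mul(Add(Mul(-4799, -6), 16), Add(496812, -668)) = Mul(Add(28794, 16), 496144) = Mul(28810, 496144) = 14293908640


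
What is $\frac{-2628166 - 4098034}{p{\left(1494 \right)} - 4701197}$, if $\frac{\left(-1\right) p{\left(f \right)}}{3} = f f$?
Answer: $\frac{1345240}{2279461} \approx 0.59016$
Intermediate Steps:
$p{\left(f \right)} = - 3 f^{2}$ ($p{\left(f \right)} = - 3 f f = - 3 f^{2}$)
$\frac{-2628166 - 4098034}{p{\left(1494 \right)} - 4701197} = \frac{-2628166 - 4098034}{- 3 \cdot 1494^{2} - 4701197} = - \frac{6726200}{\left(-3\right) 2232036 - 4701197} = - \frac{6726200}{-6696108 - 4701197} = - \frac{6726200}{-11397305} = \left(-6726200\right) \left(- \frac{1}{11397305}\right) = \frac{1345240}{2279461}$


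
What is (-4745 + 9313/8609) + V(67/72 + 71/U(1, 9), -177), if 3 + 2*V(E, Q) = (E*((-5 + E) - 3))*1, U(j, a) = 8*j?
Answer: -105694234351/22314528 ≈ -4736.6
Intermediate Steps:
V(E, Q) = -3/2 + E*(-8 + E)/2 (V(E, Q) = -3/2 + ((E*((-5 + E) - 3))*1)/2 = -3/2 + ((E*(-8 + E))*1)/2 = -3/2 + (E*(-8 + E))/2 = -3/2 + E*(-8 + E)/2)
(-4745 + 9313/8609) + V(67/72 + 71/U(1, 9), -177) = (-4745 + 9313/8609) + (-3/2 + (67/72 + 71/((8*1)))**2/2 - 4*(67/72 + 71/((8*1)))) = (-4745 + 9313*(1/8609)) + (-3/2 + (67*(1/72) + 71/8)**2/2 - 4*(67*(1/72) + 71/8)) = (-4745 + 9313/8609) + (-3/2 + (67/72 + 71*(1/8))**2/2 - 4*(67/72 + 71*(1/8))) = -40840392/8609 + (-3/2 + (67/72 + 71/8)**2/2 - 4*(67/72 + 71/8)) = -40840392/8609 + (-3/2 + (353/36)**2/2 - 4*353/36) = -40840392/8609 + (-3/2 + (1/2)*(124609/1296) - 353/9) = -40840392/8609 + (-3/2 + 124609/2592 - 353/9) = -40840392/8609 + 19057/2592 = -105694234351/22314528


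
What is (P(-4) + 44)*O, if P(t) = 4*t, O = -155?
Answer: -4340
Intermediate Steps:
(P(-4) + 44)*O = (4*(-4) + 44)*(-155) = (-16 + 44)*(-155) = 28*(-155) = -4340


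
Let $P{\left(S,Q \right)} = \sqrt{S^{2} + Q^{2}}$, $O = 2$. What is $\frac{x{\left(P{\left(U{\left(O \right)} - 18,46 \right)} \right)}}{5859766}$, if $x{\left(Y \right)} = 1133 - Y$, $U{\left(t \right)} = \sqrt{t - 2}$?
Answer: $\frac{103}{532706} - \frac{\sqrt{610}}{2929883} \approx 0.00018492$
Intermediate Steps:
$U{\left(t \right)} = \sqrt{-2 + t}$
$P{\left(S,Q \right)} = \sqrt{Q^{2} + S^{2}}$
$\frac{x{\left(P{\left(U{\left(O \right)} - 18,46 \right)} \right)}}{5859766} = \frac{1133 - \sqrt{46^{2} + \left(\sqrt{-2 + 2} - 18\right)^{2}}}{5859766} = \left(1133 - \sqrt{2116 + \left(\sqrt{0} - 18\right)^{2}}\right) \frac{1}{5859766} = \left(1133 - \sqrt{2116 + \left(0 - 18\right)^{2}}\right) \frac{1}{5859766} = \left(1133 - \sqrt{2116 + \left(-18\right)^{2}}\right) \frac{1}{5859766} = \left(1133 - \sqrt{2116 + 324}\right) \frac{1}{5859766} = \left(1133 - \sqrt{2440}\right) \frac{1}{5859766} = \left(1133 - 2 \sqrt{610}\right) \frac{1}{5859766} = \frac{103}{532706} - \frac{\sqrt{610}}{2929883}$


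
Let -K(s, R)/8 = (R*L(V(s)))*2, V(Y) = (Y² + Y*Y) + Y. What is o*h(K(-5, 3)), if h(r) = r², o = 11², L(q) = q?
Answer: 564537600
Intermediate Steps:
V(Y) = Y + 2*Y² (V(Y) = (Y² + Y²) + Y = 2*Y² + Y = Y + 2*Y²)
K(s, R) = -16*R*s*(1 + 2*s) (K(s, R) = -8*R*(s*(1 + 2*s))*2 = -8*R*s*(1 + 2*s)*2 = -16*R*s*(1 + 2*s))
o = 121
o*h(K(-5, 3)) = 121*(-16*3*(-5)*(1 + 2*(-5)))² = 121*(-16*3*(-5)*(1 - 10))² = 121*(-16*3*(-5)*(-9))² = 121*(-2160)² = 121*4665600 = 564537600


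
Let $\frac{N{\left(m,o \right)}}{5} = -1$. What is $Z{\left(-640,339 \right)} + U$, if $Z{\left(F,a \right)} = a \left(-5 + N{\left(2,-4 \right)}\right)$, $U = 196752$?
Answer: $193362$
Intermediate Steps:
$N{\left(m,o \right)} = -5$ ($N{\left(m,o \right)} = 5 \left(-1\right) = -5$)
$Z{\left(F,a \right)} = - 10 a$ ($Z{\left(F,a \right)} = a \left(-5 - 5\right) = a \left(-10\right) = - 10 a$)
$Z{\left(-640,339 \right)} + U = \left(-10\right) 339 + 196752 = -3390 + 196752 = 193362$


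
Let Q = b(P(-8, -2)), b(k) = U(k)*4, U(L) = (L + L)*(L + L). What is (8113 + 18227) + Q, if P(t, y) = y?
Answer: 26404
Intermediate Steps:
U(L) = 4*L**2 (U(L) = (2*L)*(2*L) = 4*L**2)
b(k) = 16*k**2 (b(k) = (4*k**2)*4 = 16*k**2)
Q = 64 (Q = 16*(-2)**2 = 16*4 = 64)
(8113 + 18227) + Q = (8113 + 18227) + 64 = 26340 + 64 = 26404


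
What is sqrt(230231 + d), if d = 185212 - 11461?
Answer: sqrt(403982) ≈ 635.60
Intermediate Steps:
d = 173751
sqrt(230231 + d) = sqrt(230231 + 173751) = sqrt(403982)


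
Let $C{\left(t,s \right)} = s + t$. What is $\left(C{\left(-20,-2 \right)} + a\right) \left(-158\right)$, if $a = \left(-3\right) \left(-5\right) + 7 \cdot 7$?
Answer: $-6636$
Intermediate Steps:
$a = 64$ ($a = 15 + 49 = 64$)
$\left(C{\left(-20,-2 \right)} + a\right) \left(-158\right) = \left(\left(-2 - 20\right) + 64\right) \left(-158\right) = \left(-22 + 64\right) \left(-158\right) = 42 \left(-158\right) = -6636$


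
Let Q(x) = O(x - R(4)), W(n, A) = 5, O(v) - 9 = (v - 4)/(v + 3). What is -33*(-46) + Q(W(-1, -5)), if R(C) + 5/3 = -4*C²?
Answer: 337667/221 ≈ 1527.9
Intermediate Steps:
R(C) = -5/3 - 4*C²
O(v) = 9 + (-4 + v)/(3 + v) (O(v) = 9 + (v - 4)/(v + 3) = 9 + (-4 + v)/(3 + v))
Q(x) = (2039/3 + 10*x)/(206/3 + x) (Q(x) = (23 + 10*(x - (-5/3 - 4*4²)))/(3 + (x - (-5/3 - 4*4²))) = (23 + 10*(x - (-5/3 - 4*16)))/(3 + (x - (-5/3 - 4*16))) = (23 + 10*(x - (-5/3 - 64)))/(3 + (x - (-5/3 - 64))) = (23 + 10*(x - 1*(-197/3)))/(3 + (x - 1*(-197/3))) = (23 + 10*(x + 197/3))/(3 + (x + 197/3)) = (23 + 10*(197/3 + x))/(3 + (197/3 + x)) = (23 + (1970/3 + 10*x))/(206/3 + x) = (2039/3 + 10*x)/(206/3 + x))
-33*(-46) + Q(W(-1, -5)) = -33*(-46) + (2039 + 30*5)/(206 + 3*5) = 1518 + (2039 + 150)/(206 + 15) = 1518 + 2189/221 = 337667/221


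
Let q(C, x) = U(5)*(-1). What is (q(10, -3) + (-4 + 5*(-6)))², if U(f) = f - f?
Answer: 1156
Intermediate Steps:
U(f) = 0
q(C, x) = 0 (q(C, x) = 0*(-1) = 0)
(q(10, -3) + (-4 + 5*(-6)))² = (0 + (-4 + 5*(-6)))² = (0 + (-4 - 30))² = (0 - 34)² = (-34)² = 1156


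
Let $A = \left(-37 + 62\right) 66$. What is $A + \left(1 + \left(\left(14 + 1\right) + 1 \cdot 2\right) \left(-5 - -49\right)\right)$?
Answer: $2399$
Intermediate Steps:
$A = 1650$ ($A = 25 \cdot 66 = 1650$)
$A + \left(1 + \left(\left(14 + 1\right) + 1 \cdot 2\right) \left(-5 - -49\right)\right) = 1650 + \left(1 + \left(\left(14 + 1\right) + 1 \cdot 2\right) \left(-5 - -49\right)\right) = 1650 + \left(1 + \left(15 + 2\right) \left(-5 + 49\right)\right) = 1650 + \left(1 + 17 \cdot 44\right) = 1650 + \left(1 + 748\right) = 1650 + 749 = 2399$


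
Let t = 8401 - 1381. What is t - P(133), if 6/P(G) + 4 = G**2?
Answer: 41382898/5895 ≈ 7020.0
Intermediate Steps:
P(G) = 6/(-4 + G**2)
t = 7020
t - P(133) = 7020 - 6/(-4 + 133**2) = 7020 - 6/(-4 + 17689) = 7020 - 6/17685 = 7020 - 1*2/5895 = 7020 - 2/5895 = 41382898/5895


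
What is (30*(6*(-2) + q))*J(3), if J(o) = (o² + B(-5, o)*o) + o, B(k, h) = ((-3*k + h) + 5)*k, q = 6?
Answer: 59940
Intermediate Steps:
B(k, h) = k*(5 + h - 3*k) (B(k, h) = ((h - 3*k) + 5)*k = (5 + h - 3*k)*k = k*(5 + h - 3*k))
J(o) = o + o² + o*(-100 - 5*o) (J(o) = (o² + (-5*(5 + o - 3*(-5)))*o) + o = (o² + (-5*(5 + o + 15))*o) + o = (o² + (-5*(20 + o))*o) + o = (o² + (-100 - 5*o)*o) + o = (o² + o*(-100 - 5*o)) + o = o + o² + o*(-100 - 5*o))
(30*(6*(-2) + q))*J(3) = (30*(6*(-2) + 6))*(-1*3*(99 + 4*3)) = (30*(-12 + 6))*(-1*3*(99 + 12)) = (30*(-6))*(-1*3*111) = -180*(-333) = 59940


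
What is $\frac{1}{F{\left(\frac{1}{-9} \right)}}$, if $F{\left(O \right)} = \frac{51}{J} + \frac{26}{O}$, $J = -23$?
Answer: $- \frac{23}{5433} \approx -0.0042334$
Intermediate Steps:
$F{\left(O \right)} = - \frac{51}{23} + \frac{26}{O}$ ($F{\left(O \right)} = \frac{51}{-23} + \frac{26}{O} = 51 \left(- \frac{1}{23}\right) + \frac{26}{O} = - \frac{51}{23} + \frac{26}{O}$)
$\frac{1}{F{\left(\frac{1}{-9} \right)}} = \frac{1}{- \frac{51}{23} + \frac{26}{\frac{1}{-9}}} = \frac{1}{- \frac{51}{23} + \frac{26}{- \frac{1}{9}}} = \frac{1}{- \frac{51}{23} + 26 \left(-9\right)} = \frac{1}{- \frac{51}{23} - 234} = \frac{1}{- \frac{5433}{23}} = - \frac{23}{5433}$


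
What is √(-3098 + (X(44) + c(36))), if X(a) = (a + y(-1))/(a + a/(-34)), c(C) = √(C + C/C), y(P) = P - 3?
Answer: √(-3372702 + 1089*√37)/33 ≈ 55.597*I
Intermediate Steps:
y(P) = -3 + P
c(C) = √(1 + C) (c(C) = √(C + 1) = √(1 + C))
X(a) = 34*(-4 + a)/(33*a) (X(a) = (a + (-3 - 1))/(a + a/(-34)) = (a - 4)/(a + a*(-1/34)) = (-4 + a)/(a - a/34) = (-4 + a)/((33*a/34)) = (-4 + a)*(34/(33*a)) = 34*(-4 + a)/(33*a))
√(-3098 + (X(44) + c(36))) = √(-3098 + ((34/33)*(-4 + 44)/44 + √(1 + 36))) = √(-3098 + ((34/33)*(1/44)*40 + √37)) = √(-3098 + (340/363 + √37)) = √(-1124234/363 + √37)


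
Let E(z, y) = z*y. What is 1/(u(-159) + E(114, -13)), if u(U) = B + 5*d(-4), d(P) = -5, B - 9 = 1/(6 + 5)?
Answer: -11/16477 ≈ -0.00066760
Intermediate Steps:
B = 100/11 (B = 9 + 1/(6 + 5) = 9 + 1/11 = 100/11 ≈ 9.0909)
E(z, y) = y*z
u(U) = -175/11 (u(U) = 100/11 + 5*(-5) = 100/11 - 25 = -175/11)
1/(u(-159) + E(114, -13)) = 1/(-175/11 - 13*114) = 1/(-175/11 - 1482) = 1/(-16477/11) = -11/16477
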